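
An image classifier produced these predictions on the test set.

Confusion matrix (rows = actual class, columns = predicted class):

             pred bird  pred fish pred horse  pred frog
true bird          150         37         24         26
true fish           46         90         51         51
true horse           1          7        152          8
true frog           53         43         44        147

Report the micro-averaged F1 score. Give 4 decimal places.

Micro-averaging pools counts across classes: ΣTP=539, ΣFP=391, ΣFN=391.
Micro-F1 score = 2·TP/(2·TP+FP+FN) on pooled counts = 0.5796 (equals overall accuracy in single-label multiclass).

0.5796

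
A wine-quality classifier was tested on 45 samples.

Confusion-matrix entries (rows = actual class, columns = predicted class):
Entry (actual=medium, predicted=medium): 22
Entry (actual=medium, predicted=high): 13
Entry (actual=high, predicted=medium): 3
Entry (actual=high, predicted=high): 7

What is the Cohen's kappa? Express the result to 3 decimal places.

Observed agreement pₒ = trace/N = 29/45 = 0.6444
Expected agreement pₑ = Σ (rowᵢ·colᵢ)/N² = (35·25 + 10·20)/45² = 0.5309
κ = (pₒ − pₑ)/(1 − pₑ) = (0.6444 − 0.5309)/(1 − 0.5309) = 0.242

0.242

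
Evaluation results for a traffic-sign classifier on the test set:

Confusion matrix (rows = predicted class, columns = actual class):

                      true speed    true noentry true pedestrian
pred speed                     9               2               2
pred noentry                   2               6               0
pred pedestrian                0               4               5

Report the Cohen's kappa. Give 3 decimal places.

0.498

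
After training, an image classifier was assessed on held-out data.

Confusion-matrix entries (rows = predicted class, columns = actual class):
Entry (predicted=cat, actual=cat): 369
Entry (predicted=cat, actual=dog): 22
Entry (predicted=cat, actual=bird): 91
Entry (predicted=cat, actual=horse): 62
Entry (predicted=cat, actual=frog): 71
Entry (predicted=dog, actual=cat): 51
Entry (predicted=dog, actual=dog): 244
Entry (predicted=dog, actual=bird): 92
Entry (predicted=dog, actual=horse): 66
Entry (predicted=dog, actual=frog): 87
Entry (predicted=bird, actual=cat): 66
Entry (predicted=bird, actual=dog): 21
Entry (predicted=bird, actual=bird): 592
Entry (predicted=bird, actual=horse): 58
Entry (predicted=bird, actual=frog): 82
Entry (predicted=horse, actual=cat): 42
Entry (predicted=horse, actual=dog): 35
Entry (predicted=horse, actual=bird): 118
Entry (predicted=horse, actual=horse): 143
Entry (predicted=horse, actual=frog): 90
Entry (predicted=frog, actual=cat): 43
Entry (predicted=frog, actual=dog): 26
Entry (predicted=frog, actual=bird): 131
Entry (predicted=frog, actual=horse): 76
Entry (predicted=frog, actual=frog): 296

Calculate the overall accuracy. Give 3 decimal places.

0.553

Accuracy = trace / total = (369+244+592+143+296=1644) / 2974 = 1644/2974 = 0.553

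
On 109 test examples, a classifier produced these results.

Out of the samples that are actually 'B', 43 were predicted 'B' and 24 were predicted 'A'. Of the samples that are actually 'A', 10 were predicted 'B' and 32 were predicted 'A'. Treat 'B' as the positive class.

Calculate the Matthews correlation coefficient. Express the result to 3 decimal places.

0.393

MCC = (TP·TN − FP·FN) / √((TP+FP)(TP+FN)(TN+FP)(TN+FN))
Numerator = 43·32 − 10·24 = 1136
Denominator = √(53·67·42·56) = √8351952 = 2889.9744
MCC = 1136 / 2889.9744 = 0.393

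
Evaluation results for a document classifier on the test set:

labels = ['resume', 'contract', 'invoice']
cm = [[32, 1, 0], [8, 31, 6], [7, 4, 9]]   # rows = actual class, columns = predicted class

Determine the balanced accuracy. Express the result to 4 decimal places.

0.7029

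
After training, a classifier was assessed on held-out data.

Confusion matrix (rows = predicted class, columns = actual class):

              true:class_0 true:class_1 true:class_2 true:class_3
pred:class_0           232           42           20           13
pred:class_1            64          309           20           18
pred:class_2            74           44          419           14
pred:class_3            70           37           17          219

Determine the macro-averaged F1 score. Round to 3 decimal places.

0.723

Per-class F1 score (2·TP/(2·TP+FP+FN)):
  class_0: TP=232, FP=42+20+13=75, FN=64+74+70=208 → 464/747 = 0.6212
  class_1: TP=309, FP=64+20+18=102, FN=42+44+37=123 → 618/843 = 0.7331
  class_2: TP=419, FP=74+44+14=132, FN=20+20+17=57 → 838/1027 = 0.8160
  class_3: TP=219, FP=70+37+17=124, FN=13+18+14=45 → 438/607 = 0.7216
Macro-F1 score = mean = (0.6212 + 0.7331 + 0.8160 + 0.7216) / 4 = 0.723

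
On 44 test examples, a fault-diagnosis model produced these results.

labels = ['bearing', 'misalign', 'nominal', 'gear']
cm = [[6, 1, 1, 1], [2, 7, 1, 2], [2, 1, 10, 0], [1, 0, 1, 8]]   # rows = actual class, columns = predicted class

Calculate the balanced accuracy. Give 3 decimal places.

0.705

Balanced accuracy = mean of per-class recall.
  bearing: recall = 6/9 = 0.6667
  misalign: recall = 7/12 = 0.5833
  nominal: recall = 10/13 = 0.7692
  gear: recall = 8/10 = 0.8000
Mean = (0.6667 + 0.5833 + 0.7692 + 0.8000) / 4 = 0.705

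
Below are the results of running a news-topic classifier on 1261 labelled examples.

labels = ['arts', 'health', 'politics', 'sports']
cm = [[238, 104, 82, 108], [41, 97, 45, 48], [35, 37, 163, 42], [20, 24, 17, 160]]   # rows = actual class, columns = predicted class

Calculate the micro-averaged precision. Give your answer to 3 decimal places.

0.522

Micro-averaging pools counts across classes: ΣTP=658, ΣFP=603, ΣFN=603.
Micro-precision = TP/(TP+FP) on pooled counts = 0.522 (equals overall accuracy in single-label multiclass).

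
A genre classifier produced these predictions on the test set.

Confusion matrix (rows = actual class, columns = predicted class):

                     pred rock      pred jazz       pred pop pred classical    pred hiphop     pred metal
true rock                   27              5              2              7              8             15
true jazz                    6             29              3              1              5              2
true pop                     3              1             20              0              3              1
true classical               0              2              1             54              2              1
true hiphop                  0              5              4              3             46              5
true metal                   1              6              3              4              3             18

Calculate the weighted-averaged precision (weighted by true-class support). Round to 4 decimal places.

Per-class precision (TP/(TP+FP)):
  rock: TP=27, FP=6+3+0+0+1=10 → 27/37 = 0.72973
  jazz: TP=29, FP=5+1+2+5+6=19 → 29/48 = 0.60417
  pop: TP=20, FP=2+3+1+4+3=13 → 20/33 = 0.60606
  classical: TP=54, FP=7+1+0+3+4=15 → 54/69 = 0.78261
  hiphop: TP=46, FP=8+5+3+2+3=21 → 46/67 = 0.68657
  metal: TP=18, FP=15+2+1+1+5=24 → 18/42 = 0.42857
Weighted-precision = Σ (supportᵢ/N)·precisionᵢ with N=296: (64/296)·0.72973 + (46/296)·0.60417 + (28/296)·0.60606 + (60/296)·0.78261 + (63/296)·0.68657 + (35/296)·0.42857 = 0.6644

0.6644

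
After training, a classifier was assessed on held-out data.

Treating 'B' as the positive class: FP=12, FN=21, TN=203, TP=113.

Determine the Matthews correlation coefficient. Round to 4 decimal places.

MCC = (TP·TN − FP·FN) / √((TP+FP)(TP+FN)(TN+FP)(TN+FN))
Numerator = 113·203 − 12·21 = 22687
Denominator = √(125·134·215·224) = √806680000 = 28402.1126
MCC = 22687 / 28402.1126 = 0.7988

0.7988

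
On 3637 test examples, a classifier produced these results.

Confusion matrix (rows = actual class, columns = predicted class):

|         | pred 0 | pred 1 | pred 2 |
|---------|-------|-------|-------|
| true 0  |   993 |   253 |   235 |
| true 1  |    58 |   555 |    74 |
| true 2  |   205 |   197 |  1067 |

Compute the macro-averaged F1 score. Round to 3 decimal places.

0.711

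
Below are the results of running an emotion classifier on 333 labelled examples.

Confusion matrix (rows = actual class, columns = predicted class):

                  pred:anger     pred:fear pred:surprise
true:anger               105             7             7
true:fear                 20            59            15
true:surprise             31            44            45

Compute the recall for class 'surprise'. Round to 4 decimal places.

0.3750

Treat 'surprise' as positive and all other classes as negative.
recall = TP/(TP+FN).
surprise: TP=45, FN=31+44=75 → 45/120 = 0.37500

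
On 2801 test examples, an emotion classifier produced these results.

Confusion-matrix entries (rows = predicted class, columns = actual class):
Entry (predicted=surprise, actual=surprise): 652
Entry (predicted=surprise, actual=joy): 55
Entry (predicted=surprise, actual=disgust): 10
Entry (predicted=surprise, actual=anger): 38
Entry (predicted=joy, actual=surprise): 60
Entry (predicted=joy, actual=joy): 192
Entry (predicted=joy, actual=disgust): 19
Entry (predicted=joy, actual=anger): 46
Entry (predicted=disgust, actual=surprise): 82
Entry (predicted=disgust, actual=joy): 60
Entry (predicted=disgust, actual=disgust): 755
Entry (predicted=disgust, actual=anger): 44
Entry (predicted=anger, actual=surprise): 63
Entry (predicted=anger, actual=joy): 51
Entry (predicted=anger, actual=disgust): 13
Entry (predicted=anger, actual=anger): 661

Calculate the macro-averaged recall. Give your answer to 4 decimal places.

Per-class recall (TP/(TP+FN)):
  surprise: TP=652, FN=60+82+63=205 → 652/857 = 0.76079
  joy: TP=192, FN=55+60+51=166 → 192/358 = 0.53631
  disgust: TP=755, FN=10+19+13=42 → 755/797 = 0.94730
  anger: TP=661, FN=38+46+44=128 → 661/789 = 0.83777
Macro-recall = mean = (0.76079 + 0.53631 + 0.94730 + 0.83777) / 4 = 0.7705

0.7705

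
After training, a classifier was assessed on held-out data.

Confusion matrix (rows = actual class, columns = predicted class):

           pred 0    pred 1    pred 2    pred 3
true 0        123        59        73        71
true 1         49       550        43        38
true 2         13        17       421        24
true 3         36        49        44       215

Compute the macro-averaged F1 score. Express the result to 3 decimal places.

0.670

Per-class F1 score (2·TP/(2·TP+FP+FN)):
  0: TP=123, FP=49+13+36=98, FN=59+73+71=203 → 246/547 = 0.4497
  1: TP=550, FP=59+17+49=125, FN=49+43+38=130 → 1100/1355 = 0.8118
  2: TP=421, FP=73+43+44=160, FN=13+17+24=54 → 842/1056 = 0.7973
  3: TP=215, FP=71+38+24=133, FN=36+49+44=129 → 430/692 = 0.6214
Macro-F1 score = mean = (0.4497 + 0.8118 + 0.7973 + 0.6214) / 4 = 0.670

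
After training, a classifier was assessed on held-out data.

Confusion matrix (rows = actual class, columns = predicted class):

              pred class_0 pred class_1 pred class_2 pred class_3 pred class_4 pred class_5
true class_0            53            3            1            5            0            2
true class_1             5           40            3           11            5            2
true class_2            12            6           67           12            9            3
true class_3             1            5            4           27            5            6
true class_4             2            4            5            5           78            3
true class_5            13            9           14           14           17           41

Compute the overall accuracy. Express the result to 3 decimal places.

0.622

Accuracy = trace / total = (53+40+67+27+78+41=306) / 492 = 306/492 = 0.622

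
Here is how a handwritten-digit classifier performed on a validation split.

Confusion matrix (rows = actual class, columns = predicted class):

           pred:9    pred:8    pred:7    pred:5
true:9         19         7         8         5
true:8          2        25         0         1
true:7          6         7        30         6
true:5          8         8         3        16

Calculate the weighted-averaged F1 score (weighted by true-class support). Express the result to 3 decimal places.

0.590

Per-class F1 score (2·TP/(2·TP+FP+FN)):
  9: TP=19, FP=2+6+8=16, FN=7+8+5=20 → 38/74 = 0.5135
  8: TP=25, FP=7+7+8=22, FN=2+0+1=3 → 50/75 = 0.6667
  7: TP=30, FP=8+0+3=11, FN=6+7+6=19 → 60/90 = 0.6667
  5: TP=16, FP=5+1+6=12, FN=8+8+3=19 → 32/63 = 0.5079
Weighted-F1 score = Σ (supportᵢ/N)·F1 scoreᵢ with N=151: (39/151)·0.5135 + (28/151)·0.6667 + (49/151)·0.6667 + (35/151)·0.5079 = 0.590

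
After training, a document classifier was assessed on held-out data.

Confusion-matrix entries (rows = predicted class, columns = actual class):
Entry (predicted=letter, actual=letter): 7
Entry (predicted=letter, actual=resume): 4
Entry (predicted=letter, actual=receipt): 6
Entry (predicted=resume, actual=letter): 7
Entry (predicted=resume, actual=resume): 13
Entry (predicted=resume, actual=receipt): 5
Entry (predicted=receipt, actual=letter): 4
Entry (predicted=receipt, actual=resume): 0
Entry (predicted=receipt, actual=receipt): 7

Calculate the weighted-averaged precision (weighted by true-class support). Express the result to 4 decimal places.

Per-class precision (TP/(TP+FP)):
  letter: TP=7, FP=4+6=10 → 7/17 = 0.41176
  resume: TP=13, FP=7+5=12 → 13/25 = 0.52000
  receipt: TP=7, FP=4+0=4 → 7/11 = 0.63636
Weighted-precision = Σ (supportᵢ/N)·precisionᵢ with N=53: (18/53)·0.41176 + (17/53)·0.52000 + (18/53)·0.63636 = 0.5228

0.5228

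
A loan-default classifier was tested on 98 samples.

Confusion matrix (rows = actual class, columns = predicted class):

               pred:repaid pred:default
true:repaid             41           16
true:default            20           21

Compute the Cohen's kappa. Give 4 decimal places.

0.2347

Observed agreement pₒ = trace/N = 62/98 = 0.63265
Expected agreement pₑ = Σ (rowᵢ·colᵢ)/N² = (57·61 + 41·37)/98² = 0.51999
κ = (pₒ − pₑ)/(1 − pₑ) = (0.63265 − 0.51999)/(1 − 0.51999) = 0.2347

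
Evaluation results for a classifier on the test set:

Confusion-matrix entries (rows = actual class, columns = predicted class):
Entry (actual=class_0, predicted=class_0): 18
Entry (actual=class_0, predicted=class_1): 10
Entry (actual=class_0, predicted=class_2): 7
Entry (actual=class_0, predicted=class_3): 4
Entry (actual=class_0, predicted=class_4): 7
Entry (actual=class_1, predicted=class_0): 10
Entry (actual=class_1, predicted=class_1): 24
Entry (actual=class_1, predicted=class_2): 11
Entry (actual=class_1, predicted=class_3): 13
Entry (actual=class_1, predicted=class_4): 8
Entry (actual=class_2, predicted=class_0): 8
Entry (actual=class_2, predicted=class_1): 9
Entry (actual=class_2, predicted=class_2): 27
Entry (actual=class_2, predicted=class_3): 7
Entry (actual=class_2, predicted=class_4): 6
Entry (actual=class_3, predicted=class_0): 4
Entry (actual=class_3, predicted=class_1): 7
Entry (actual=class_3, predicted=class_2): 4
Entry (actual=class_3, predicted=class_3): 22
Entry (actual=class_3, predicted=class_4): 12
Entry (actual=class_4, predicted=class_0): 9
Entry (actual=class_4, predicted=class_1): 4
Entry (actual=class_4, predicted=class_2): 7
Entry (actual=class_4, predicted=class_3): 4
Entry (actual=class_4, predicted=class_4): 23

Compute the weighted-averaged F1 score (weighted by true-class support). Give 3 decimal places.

0.430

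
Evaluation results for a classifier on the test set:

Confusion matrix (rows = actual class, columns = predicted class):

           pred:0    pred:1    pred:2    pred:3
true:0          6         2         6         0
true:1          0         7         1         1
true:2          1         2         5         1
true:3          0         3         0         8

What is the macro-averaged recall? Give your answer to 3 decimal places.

Per-class recall (TP/(TP+FN)):
  0: TP=6, FN=2+6+0=8 → 6/14 = 0.4286
  1: TP=7, FN=0+1+1=2 → 7/9 = 0.7778
  2: TP=5, FN=1+2+1=4 → 5/9 = 0.5556
  3: TP=8, FN=0+3+0=3 → 8/11 = 0.7273
Macro-recall = mean = (0.4286 + 0.7778 + 0.5556 + 0.7273) / 4 = 0.622

0.622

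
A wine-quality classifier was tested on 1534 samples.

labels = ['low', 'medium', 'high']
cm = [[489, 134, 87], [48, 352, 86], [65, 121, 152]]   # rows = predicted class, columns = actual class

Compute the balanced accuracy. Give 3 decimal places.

0.620

Balanced accuracy = mean of per-class recall.
  low: recall = 489/602 = 0.8123
  medium: recall = 352/607 = 0.5799
  high: recall = 152/325 = 0.4677
Mean = (0.8123 + 0.5799 + 0.4677) / 3 = 0.620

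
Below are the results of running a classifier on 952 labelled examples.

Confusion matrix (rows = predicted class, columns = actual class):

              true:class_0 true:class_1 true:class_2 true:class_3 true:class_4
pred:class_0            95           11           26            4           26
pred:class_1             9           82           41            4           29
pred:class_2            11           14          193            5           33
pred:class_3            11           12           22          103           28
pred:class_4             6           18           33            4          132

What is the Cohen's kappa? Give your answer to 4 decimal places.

0.5365

Observed agreement pₒ = trace/N = 605/952 = 0.63550
Expected agreement pₑ = Σ (rowᵢ·colᵢ)/N² = (132·162 + 137·165 + 315·256 + 120·176 + 248·193)/952² = 0.21363
κ = (pₒ − pₑ)/(1 − pₑ) = (0.63550 − 0.21363)/(1 − 0.21363) = 0.5365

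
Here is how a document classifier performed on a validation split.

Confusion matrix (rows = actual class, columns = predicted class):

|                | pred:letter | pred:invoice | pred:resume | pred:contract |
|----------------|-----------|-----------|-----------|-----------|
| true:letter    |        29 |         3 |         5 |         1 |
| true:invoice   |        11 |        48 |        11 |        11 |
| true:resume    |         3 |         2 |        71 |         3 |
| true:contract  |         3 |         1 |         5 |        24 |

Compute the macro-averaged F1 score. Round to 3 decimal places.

Per-class F1 score (2·TP/(2·TP+FP+FN)):
  letter: TP=29, FP=11+3+3=17, FN=3+5+1=9 → 58/84 = 0.6905
  invoice: TP=48, FP=3+2+1=6, FN=11+11+11=33 → 96/135 = 0.7111
  resume: TP=71, FP=5+11+5=21, FN=3+2+3=8 → 142/171 = 0.8304
  contract: TP=24, FP=1+11+3=15, FN=3+1+5=9 → 48/72 = 0.6667
Macro-F1 score = mean = (0.6905 + 0.7111 + 0.8304 + 0.6667) / 4 = 0.725

0.725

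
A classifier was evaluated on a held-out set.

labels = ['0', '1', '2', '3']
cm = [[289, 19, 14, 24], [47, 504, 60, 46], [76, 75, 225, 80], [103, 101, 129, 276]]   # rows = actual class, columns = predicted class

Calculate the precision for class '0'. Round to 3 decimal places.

precision = TP/(TP+FP).
0: TP=289, FP=47+76+103=226 → 289/515 = 0.5612

0.561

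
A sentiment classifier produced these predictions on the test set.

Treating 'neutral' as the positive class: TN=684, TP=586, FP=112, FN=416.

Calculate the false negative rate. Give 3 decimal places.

FNR = FN/(FN+TP) = 416/(416+586) = 0.415

0.415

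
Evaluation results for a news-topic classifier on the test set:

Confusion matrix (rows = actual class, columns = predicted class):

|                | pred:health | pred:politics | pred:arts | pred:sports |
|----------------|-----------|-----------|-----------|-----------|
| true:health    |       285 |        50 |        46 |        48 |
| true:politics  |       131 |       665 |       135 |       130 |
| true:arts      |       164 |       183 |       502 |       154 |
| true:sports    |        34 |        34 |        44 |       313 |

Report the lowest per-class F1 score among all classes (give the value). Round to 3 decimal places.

0.547

Per-class F1 score (2·TP/(2·TP+FP+FN)):
  health: TP=285, FP=131+164+34=329, FN=50+46+48=144 → 570/1043 = 0.5465
  politics: TP=665, FP=50+183+34=267, FN=131+135+130=396 → 1330/1993 = 0.6673
  arts: TP=502, FP=46+135+44=225, FN=164+183+154=501 → 1004/1730 = 0.5803
  sports: TP=313, FP=48+130+154=332, FN=34+34+44=112 → 626/1070 = 0.5850
Lowest is class 'health' with F1 score = 0.547.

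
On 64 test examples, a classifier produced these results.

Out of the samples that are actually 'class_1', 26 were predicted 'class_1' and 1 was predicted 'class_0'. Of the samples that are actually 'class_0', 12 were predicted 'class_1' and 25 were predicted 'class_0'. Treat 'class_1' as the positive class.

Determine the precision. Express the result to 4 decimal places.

Precision = TP/(TP+FP) = 26/(26+12) = 26/38 = 0.6842

0.6842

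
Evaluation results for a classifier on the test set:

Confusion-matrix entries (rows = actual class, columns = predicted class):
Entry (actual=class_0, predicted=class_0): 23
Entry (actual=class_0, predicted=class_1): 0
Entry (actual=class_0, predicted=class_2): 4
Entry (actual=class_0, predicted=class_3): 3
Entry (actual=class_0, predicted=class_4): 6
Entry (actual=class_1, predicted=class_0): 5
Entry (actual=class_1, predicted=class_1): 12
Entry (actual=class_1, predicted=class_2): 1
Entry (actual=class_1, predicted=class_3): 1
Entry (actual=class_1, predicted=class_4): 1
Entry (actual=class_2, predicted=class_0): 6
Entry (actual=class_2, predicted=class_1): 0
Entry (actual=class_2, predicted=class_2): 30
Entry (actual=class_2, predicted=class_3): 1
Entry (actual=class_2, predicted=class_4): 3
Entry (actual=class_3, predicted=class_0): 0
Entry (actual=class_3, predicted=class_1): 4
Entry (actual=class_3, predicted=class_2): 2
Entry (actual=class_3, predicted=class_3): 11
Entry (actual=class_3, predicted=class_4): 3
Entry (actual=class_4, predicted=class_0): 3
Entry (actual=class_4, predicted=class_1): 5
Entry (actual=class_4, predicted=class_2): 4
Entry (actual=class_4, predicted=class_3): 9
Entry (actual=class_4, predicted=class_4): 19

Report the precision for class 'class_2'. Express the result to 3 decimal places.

One-vs-rest for 'class_2': TP = diagonal; FP = other classes predicted 'class_2'; FN = 'class_2' predicted as other.
precision = TP/(TP+FP).
class_2: TP=30, FP=4+1+2+4=11 → 30/41 = 0.7317

0.732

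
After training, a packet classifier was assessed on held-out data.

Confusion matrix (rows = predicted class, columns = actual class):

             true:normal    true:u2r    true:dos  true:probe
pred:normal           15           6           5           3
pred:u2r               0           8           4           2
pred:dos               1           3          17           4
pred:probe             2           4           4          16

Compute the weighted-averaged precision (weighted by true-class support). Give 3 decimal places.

Per-class precision (TP/(TP+FP)):
  normal: TP=15, FP=6+5+3=14 → 15/29 = 0.5172
  u2r: TP=8, FP=0+4+2=6 → 8/14 = 0.5714
  dos: TP=17, FP=1+3+4=8 → 17/25 = 0.6800
  probe: TP=16, FP=2+4+4=10 → 16/26 = 0.6154
Weighted-precision = Σ (supportᵢ/N)·precisionᵢ with N=94: (18/94)·0.5172 + (21/94)·0.5714 + (30/94)·0.6800 + (25/94)·0.6154 = 0.607

0.607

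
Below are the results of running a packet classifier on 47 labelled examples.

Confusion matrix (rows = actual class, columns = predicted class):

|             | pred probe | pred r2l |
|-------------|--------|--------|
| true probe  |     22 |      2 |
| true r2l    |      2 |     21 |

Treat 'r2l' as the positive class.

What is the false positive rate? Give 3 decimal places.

FPR = FP/(FP+TN) = 2/(2+22) = 0.083

0.083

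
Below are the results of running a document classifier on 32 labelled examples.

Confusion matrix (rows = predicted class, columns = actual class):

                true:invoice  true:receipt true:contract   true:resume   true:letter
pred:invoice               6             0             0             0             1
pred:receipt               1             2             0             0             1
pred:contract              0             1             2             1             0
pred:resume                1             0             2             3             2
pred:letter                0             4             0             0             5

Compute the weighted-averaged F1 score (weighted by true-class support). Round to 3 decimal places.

Per-class F1 score (2·TP/(2·TP+FP+FN)):
  invoice: TP=6, FP=0+0+0+1=1, FN=1+0+1+0=2 → 12/15 = 0.8000
  receipt: TP=2, FP=1+0+0+1=2, FN=0+1+0+4=5 → 4/11 = 0.3636
  contract: TP=2, FP=0+1+1+0=2, FN=0+0+2+0=2 → 4/8 = 0.5000
  resume: TP=3, FP=1+0+2+2=5, FN=0+0+1+0=1 → 6/12 = 0.5000
  letter: TP=5, FP=0+4+0+0=4, FN=1+1+0+2=4 → 10/18 = 0.5556
Weighted-F1 score = Σ (supportᵢ/N)·F1 scoreᵢ with N=32: (8/32)·0.8000 + (7/32)·0.3636 + (4/32)·0.5000 + (4/32)·0.5000 + (9/32)·0.5556 = 0.561

0.561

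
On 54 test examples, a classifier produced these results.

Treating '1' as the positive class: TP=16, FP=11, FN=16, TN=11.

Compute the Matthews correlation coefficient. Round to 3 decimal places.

0.000

MCC = (TP·TN − FP·FN) / √((TP+FP)(TP+FN)(TN+FP)(TN+FN))
Numerator = 16·11 − 11·16 = 0
Denominator = √(27·32·22·27) = √513216 = 716.3910
MCC = 0 / 716.3910 = 0.000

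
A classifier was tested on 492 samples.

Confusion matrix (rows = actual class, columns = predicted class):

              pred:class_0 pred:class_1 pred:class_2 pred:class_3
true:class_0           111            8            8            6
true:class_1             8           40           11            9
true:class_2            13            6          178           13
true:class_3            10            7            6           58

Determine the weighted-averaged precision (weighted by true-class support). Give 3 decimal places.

0.787

Per-class precision (TP/(TP+FP)):
  class_0: TP=111, FP=8+13+10=31 → 111/142 = 0.7817
  class_1: TP=40, FP=8+6+7=21 → 40/61 = 0.6557
  class_2: TP=178, FP=8+11+6=25 → 178/203 = 0.8768
  class_3: TP=58, FP=6+9+13=28 → 58/86 = 0.6744
Weighted-precision = Σ (supportᵢ/N)·precisionᵢ with N=492: (133/492)·0.7817 + (68/492)·0.6557 + (210/492)·0.8768 + (81/492)·0.6744 = 0.787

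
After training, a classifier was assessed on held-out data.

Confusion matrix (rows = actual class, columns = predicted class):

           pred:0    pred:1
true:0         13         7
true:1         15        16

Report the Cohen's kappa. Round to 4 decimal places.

Observed agreement pₒ = trace/N = 29/51 = 0.56863
Expected agreement pₑ = Σ (rowᵢ·colᵢ)/N² = (20·28 + 31·23)/51² = 0.48943
κ = (pₒ − pₑ)/(1 − pₑ) = (0.56863 − 0.48943)/(1 − 0.48943) = 0.1551

0.1551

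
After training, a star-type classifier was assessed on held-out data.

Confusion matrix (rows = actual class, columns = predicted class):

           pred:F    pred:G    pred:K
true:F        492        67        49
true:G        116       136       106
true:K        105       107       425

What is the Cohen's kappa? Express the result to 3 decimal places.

0.467

Observed agreement pₒ = trace/N = 1053/1603 = 0.6569
Expected agreement pₑ = Σ (rowᵢ·colᵢ)/N² = (608·713 + 358·310 + 637·580)/1603² = 0.3557
κ = (pₒ − pₑ)/(1 − pₑ) = (0.6569 − 0.3557)/(1 − 0.3557) = 0.467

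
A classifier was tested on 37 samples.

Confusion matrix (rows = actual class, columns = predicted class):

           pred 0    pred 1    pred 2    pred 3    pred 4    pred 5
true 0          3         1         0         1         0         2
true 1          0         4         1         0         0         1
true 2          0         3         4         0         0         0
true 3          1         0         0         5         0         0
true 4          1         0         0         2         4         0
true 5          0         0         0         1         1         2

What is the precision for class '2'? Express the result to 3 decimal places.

Take TP from the diagonal, FP from the rest of the '2' prediction marginal, FN from the rest of the '2' actual marginal.
precision = TP/(TP+FP).
2: TP=4, FP=0+1+0+0+0=1 → 4/5 = 0.8000

0.800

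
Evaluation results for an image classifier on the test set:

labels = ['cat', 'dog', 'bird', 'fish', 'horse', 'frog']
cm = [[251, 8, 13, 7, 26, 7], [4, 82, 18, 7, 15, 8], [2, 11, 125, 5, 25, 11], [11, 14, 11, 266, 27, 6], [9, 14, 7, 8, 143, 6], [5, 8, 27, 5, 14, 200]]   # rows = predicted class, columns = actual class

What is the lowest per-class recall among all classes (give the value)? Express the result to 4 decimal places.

Per-class recall (TP/(TP+FN)):
  cat: TP=251, FN=4+2+11+9+5=31 → 251/282 = 0.89007
  dog: TP=82, FN=8+11+14+14+8=55 → 82/137 = 0.59854
  bird: TP=125, FN=13+18+11+7+27=76 → 125/201 = 0.62189
  fish: TP=266, FN=7+7+5+8+5=32 → 266/298 = 0.89262
  horse: TP=143, FN=26+15+25+27+14=107 → 143/250 = 0.57200
  frog: TP=200, FN=7+8+11+6+6=38 → 200/238 = 0.84034
Lowest is class 'horse' with recall = 0.5720.

0.5720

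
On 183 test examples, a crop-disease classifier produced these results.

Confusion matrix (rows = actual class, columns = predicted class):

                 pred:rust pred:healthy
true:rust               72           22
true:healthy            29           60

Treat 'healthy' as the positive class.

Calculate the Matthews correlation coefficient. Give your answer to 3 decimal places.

MCC = (TP·TN − FP·FN) / √((TP+FP)(TP+FN)(TN+FP)(TN+FN))
Numerator = 60·72 − 22·29 = 3682
Denominator = √(82·89·94·101) = √69287212 = 8323.8940
MCC = 3682 / 8323.8940 = 0.442

0.442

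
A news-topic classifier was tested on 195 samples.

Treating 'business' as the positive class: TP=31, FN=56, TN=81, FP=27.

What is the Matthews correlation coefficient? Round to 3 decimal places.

MCC = (TP·TN − FP·FN) / √((TP+FP)(TP+FN)(TN+FP)(TN+FN))
Numerator = 31·81 − 27·56 = 999
Denominator = √(58·87·108·137) = √74660616 = 8640.6375
MCC = 999 / 8640.6375 = 0.116

0.116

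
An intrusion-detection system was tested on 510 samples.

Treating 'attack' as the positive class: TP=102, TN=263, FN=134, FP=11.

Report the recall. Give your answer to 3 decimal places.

0.432

Recall = TP/(TP+FN) = 102/(102+134) = 102/236 = 0.432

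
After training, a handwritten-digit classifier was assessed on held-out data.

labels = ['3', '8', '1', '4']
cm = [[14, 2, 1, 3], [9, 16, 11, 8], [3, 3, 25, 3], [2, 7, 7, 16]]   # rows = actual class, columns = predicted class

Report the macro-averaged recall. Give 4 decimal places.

0.5747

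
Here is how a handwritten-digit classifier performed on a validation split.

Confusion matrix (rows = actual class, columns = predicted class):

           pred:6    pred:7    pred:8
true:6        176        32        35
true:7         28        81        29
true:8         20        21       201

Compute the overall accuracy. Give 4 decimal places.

Accuracy = trace / total = (176+81+201=458) / 623 = 458/623 = 0.7352

0.7352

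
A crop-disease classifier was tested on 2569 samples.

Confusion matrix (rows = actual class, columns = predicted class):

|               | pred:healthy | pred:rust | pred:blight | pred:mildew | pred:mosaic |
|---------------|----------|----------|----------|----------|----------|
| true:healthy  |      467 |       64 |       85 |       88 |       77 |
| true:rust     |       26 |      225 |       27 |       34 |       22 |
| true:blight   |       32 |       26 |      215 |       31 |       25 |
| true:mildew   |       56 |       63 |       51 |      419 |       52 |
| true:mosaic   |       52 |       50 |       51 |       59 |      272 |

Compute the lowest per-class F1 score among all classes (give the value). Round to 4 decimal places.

0.5673

Per-class F1 score (2·TP/(2·TP+FP+FN)):
  healthy: TP=467, FP=26+32+56+52=166, FN=64+85+88+77=314 → 934/1414 = 0.66054
  rust: TP=225, FP=64+26+63+50=203, FN=26+27+34+22=109 → 450/762 = 0.59055
  blight: TP=215, FP=85+27+51+51=214, FN=32+26+31+25=114 → 430/758 = 0.56728
  mildew: TP=419, FP=88+34+31+59=212, FN=56+63+51+52=222 → 838/1272 = 0.65881
  mosaic: TP=272, FP=77+22+25+52=176, FN=52+50+51+59=212 → 544/932 = 0.58369
Lowest is class 'blight' with F1 score = 0.5673.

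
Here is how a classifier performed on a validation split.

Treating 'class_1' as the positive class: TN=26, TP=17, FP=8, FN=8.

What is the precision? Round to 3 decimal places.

0.680

Precision = TP/(TP+FP) = 17/(17+8) = 17/25 = 0.680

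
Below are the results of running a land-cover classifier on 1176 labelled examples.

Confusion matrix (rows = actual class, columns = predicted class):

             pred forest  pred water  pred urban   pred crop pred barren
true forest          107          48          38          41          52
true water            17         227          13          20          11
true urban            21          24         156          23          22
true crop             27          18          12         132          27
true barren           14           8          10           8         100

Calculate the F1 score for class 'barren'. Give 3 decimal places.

0.568

Take TP from the diagonal, FP from the rest of the 'barren' prediction marginal, FN from the rest of the 'barren' actual marginal.
F1 score = 2·TP/(2·TP+FP+FN).
barren: TP=100, FP=52+11+22+27=112, FN=14+8+10+8=40 → 200/352 = 0.5682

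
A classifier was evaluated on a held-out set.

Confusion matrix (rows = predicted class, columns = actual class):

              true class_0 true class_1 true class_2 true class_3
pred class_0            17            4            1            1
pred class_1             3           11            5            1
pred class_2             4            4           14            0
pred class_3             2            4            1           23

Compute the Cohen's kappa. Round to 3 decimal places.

0.578

Observed agreement pₒ = trace/N = 65/95 = 0.6842
Expected agreement pₑ = Σ (rowᵢ·colᵢ)/N² = (26·23 + 23·20 + 21·22 + 25·30)/95² = 0.2515
κ = (pₒ − pₑ)/(1 − pₑ) = (0.6842 − 0.2515)/(1 − 0.2515) = 0.578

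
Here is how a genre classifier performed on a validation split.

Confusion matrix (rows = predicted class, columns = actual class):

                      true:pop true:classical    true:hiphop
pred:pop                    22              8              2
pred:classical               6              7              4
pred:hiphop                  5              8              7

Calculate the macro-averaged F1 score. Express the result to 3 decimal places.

Per-class F1 score (2·TP/(2·TP+FP+FN)):
  pop: TP=22, FP=8+2=10, FN=6+5=11 → 44/65 = 0.6769
  classical: TP=7, FP=6+4=10, FN=8+8=16 → 14/40 = 0.3500
  hiphop: TP=7, FP=5+8=13, FN=2+4=6 → 14/33 = 0.4242
Macro-F1 score = mean = (0.6769 + 0.3500 + 0.4242) / 3 = 0.484

0.484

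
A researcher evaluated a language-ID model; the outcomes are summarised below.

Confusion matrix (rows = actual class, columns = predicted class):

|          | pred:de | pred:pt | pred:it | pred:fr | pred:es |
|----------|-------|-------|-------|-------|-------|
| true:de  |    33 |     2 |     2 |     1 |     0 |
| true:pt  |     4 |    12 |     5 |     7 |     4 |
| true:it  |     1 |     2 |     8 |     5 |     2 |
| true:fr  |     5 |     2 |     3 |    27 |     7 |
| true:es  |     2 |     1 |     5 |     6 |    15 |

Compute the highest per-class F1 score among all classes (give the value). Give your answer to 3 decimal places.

0.795

Per-class F1 score (2·TP/(2·TP+FP+FN)):
  de: TP=33, FP=4+1+5+2=12, FN=2+2+1+0=5 → 66/83 = 0.7952
  pt: TP=12, FP=2+2+2+1=7, FN=4+5+7+4=20 → 24/51 = 0.4706
  it: TP=8, FP=2+5+3+5=15, FN=1+2+5+2=10 → 16/41 = 0.3902
  fr: TP=27, FP=1+7+5+6=19, FN=5+2+3+7=17 → 54/90 = 0.6000
  es: TP=15, FP=0+4+2+7=13, FN=2+1+5+6=14 → 30/57 = 0.5263
Highest is class 'de' with F1 score = 0.795.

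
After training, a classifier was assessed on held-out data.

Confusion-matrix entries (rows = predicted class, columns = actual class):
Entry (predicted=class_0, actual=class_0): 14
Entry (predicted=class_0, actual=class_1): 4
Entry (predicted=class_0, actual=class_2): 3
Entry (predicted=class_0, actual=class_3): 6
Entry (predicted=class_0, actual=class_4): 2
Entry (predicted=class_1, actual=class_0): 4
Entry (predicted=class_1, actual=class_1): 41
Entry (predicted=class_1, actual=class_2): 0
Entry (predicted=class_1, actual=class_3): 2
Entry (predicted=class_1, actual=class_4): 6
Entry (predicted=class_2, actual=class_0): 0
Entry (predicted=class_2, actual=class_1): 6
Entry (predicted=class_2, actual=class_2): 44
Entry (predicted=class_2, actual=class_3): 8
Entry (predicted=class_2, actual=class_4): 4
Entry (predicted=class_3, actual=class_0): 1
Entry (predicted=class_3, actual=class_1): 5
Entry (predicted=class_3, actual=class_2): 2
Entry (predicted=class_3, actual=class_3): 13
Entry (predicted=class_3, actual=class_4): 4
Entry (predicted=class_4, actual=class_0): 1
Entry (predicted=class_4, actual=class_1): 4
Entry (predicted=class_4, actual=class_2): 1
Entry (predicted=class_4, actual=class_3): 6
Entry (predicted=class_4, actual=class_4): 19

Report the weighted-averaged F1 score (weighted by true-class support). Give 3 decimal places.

Per-class F1 score (2·TP/(2·TP+FP+FN)):
  class_0: TP=14, FP=4+3+6+2=15, FN=4+0+1+1=6 → 28/49 = 0.5714
  class_1: TP=41, FP=4+0+2+6=12, FN=4+6+5+4=19 → 82/113 = 0.7257
  class_2: TP=44, FP=0+6+8+4=18, FN=3+0+2+1=6 → 88/112 = 0.7857
  class_3: TP=13, FP=1+5+2+4=12, FN=6+2+8+6=22 → 26/60 = 0.4333
  class_4: TP=19, FP=1+4+1+6=12, FN=2+6+4+4=16 → 38/66 = 0.5758
Weighted-F1 score = Σ (supportᵢ/N)·F1 scoreᵢ with N=200: (20/200)·0.5714 + (60/200)·0.7257 + (50/200)·0.7857 + (35/200)·0.4333 + (35/200)·0.5758 = 0.648

0.648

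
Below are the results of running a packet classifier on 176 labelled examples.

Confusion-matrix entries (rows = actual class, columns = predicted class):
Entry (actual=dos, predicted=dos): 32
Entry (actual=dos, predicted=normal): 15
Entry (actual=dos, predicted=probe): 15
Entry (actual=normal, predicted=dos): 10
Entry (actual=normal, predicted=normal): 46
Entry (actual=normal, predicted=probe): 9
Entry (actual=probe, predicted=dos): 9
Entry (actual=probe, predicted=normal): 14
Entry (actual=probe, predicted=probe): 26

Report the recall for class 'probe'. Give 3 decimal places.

One-vs-rest for 'probe': TP = diagonal; FP = other classes predicted 'probe'; FN = 'probe' predicted as other.
recall = TP/(TP+FN).
probe: TP=26, FN=9+14=23 → 26/49 = 0.5306

0.531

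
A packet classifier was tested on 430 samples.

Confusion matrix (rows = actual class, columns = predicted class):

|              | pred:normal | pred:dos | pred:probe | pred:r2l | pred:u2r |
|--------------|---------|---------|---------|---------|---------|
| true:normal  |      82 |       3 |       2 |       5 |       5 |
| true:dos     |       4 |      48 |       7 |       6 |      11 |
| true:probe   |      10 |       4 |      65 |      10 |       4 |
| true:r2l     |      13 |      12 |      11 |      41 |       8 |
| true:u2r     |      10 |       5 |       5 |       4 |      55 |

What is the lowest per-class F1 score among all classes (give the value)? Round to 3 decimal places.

Per-class F1 score (2·TP/(2·TP+FP+FN)):
  normal: TP=82, FP=4+10+13+10=37, FN=3+2+5+5=15 → 164/216 = 0.7593
  dos: TP=48, FP=3+4+12+5=24, FN=4+7+6+11=28 → 96/148 = 0.6486
  probe: TP=65, FP=2+7+11+5=25, FN=10+4+10+4=28 → 130/183 = 0.7104
  r2l: TP=41, FP=5+6+10+4=25, FN=13+12+11+8=44 → 82/151 = 0.5430
  u2r: TP=55, FP=5+11+4+8=28, FN=10+5+5+4=24 → 110/162 = 0.6790
Lowest is class 'r2l' with F1 score = 0.543.

0.543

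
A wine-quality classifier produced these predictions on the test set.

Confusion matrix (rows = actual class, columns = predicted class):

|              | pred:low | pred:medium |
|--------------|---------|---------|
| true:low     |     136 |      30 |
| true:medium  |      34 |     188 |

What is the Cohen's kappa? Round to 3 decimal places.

0.664

Observed agreement pₒ = trace/N = 324/388 = 0.8351
Expected agreement pₑ = Σ (rowᵢ·colᵢ)/N² = (166·170 + 222·218)/388² = 0.5089
κ = (pₒ − pₑ)/(1 − pₑ) = (0.8351 − 0.5089)/(1 − 0.5089) = 0.664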